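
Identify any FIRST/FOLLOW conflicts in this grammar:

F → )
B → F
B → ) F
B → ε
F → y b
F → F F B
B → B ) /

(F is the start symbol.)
A FIRST/FOLLOW conflict occurs when a non-terminal N has a nullable alternative N → β (β ⇒* ε) and another alternative N → α with FIRST(α) ∩ FOLLOW(N) ≠ ∅: on such a lookahead the parser cannot decide between expanding α and letting N vanish via β.

Nullable non-terminals: B.
FIRST sets used below: FIRST(F) = { ')', 'y' }, FIRST(B) = { ')', 'y', ε }

B: nullable alternative(s) B → ε; FOLLOW(B) = { $, ')', 'y' }
  B → F: FIRST \ {ε} = { ')', 'y' } — overlaps FOLLOW(B) on { ')', 'y' }: CONFLICT
  B → ) F: FIRST \ {ε} = { ')' } — overlaps FOLLOW(B) on { ')' }: CONFLICT
  B → ε: FIRST \ {ε} = { } — this is the only nullable alternative, skip
  B → B ) /: FIRST \ {ε} = { ')', 'y' } — overlaps FOLLOW(B) on { ')', 'y' }: CONFLICT

F has no nullable alternative, so no FIRST/FOLLOW check is needed there.

So the grammar has 3 FIRST/FOLLOW conflicts (marked CONFLICT above).

Answer: Yes. B → F with FOLLOW(B) on { ')', 'y' }; B → ')' F with FOLLOW(B) on { ')' }; B → B ')' '/' with FOLLOW(B) on { ')', 'y' }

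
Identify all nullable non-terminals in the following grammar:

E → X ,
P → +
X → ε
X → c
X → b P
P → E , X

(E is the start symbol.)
ε-productions: X → ε
So X is immediately nullable.
No further non-terminal can be added: every production for the remaining non-terminals contains a terminal or a non-nullable non-terminal.
Nullable = { 'X' }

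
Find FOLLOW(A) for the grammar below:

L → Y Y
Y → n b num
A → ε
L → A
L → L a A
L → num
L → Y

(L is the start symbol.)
{ $, 'a' }

In L → A: A is at the end, add FOLLOW(L)
In L → L a A: A is at the end, add FOLLOW(L)

The FOLLOW sets referred to above (computed the same way, to a fixed point):
  FOLLOW(L) = { $, 'a' }

Taking the union: FOLLOW(A) = { $, 'a' }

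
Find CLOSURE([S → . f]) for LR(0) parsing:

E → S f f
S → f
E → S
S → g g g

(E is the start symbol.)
To compute CLOSURE, for each item [A → α.Bβ] where B is a non-terminal, add [B → .γ] for all productions B → γ; repeat for the newly added items until nothing changes.

Start with: [S → . f]
The dot precedes the terminal f, so nothing is added.

CLOSURE = { [S → . f] }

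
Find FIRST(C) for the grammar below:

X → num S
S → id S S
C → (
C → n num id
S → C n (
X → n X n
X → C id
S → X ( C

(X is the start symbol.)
{ '(', 'n' }

To compute FIRST(C), examine every production with C on the left-hand side, reading each right-hand side left to right until a non-nullable symbol is reached.

From C → (:
  - '(' is a terminal: add '(' and stop
From C → n num id:
  - n is a terminal: add 'n' and stop

Collecting: FIRST(C) = { '(', 'n' }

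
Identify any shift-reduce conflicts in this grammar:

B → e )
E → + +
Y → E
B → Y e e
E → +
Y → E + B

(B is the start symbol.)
Augment with B' → B and build the canonical LR(0) collection (I0 = CLOSURE({[B' → . B]}), then GOTO on every symbol after a dot until no new states appear). It has 12 states:
  I0: { [B → . Y e e], [B → . e )], [B' → . B], [E → . + +], [E → . +], [Y → . E + B], [Y → . E] }  — shift
  I1: { [E → + . +], [E → + .] }  — shift, reduce
  I2: { [B' → B .] }  — accept
  I3: { [Y → E . + B], [Y → E .] }  — shift, reduce
  I4: { [B → Y . e e] }  — shift
  I5: { [B → e . )] }  — shift
  I6: { [B → e ) .] }  — reduce
  I7: { [B → Y e . e] }  — shift
  I8: { [B → Y e e .] }  — reduce
  I9: { [B → . Y e e], [B → . e )], [E → . + +], [E → . +], [Y → . E + B], [Y → . E], [Y → E + . B] }  — shift
  I10: { [Y → E + B .] }  — reduce
  I11: { [E → + + .] }  — reduce

I1 contains reduce item [E → + .] and shift item [E → + . +] — shift-reduce conflict.
I3 contains reduce item [Y → E .] and shift item [Y → E . + B] — shift-reduce conflict.

Answer: Yes — I1: [E → + .] vs [E → + . +]; I3: [Y → E .] vs [Y → E . + B]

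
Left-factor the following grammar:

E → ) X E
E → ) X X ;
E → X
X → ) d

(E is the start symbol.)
E → ) X E'
E' → E
E' → X ;
E → X
X → ) d

Left-factoring transforms A → αβ₁ | αβ₂ into A → αA' and A' → β₁ | β₂
(α is the longest common prefix among the alternatives). Repeat until
no nonterminal has two alternatives with a common prefix.

Round 1: E has alternatives sharing prefix ') X'. Introduce E': E → ) X E'
  Add: E' → E
  Add: E' → X ;

No remaining common prefixes — done.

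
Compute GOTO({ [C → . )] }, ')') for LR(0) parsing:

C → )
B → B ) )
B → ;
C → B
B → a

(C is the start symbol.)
GOTO(I, ')') = CLOSURE({ [A → αX.β] : [A → α.Xβ] ∈ I, X = ')' })

Items with dot before ')', with the dot advanced:
  [C → . )] → [C → ) .]
Closure adds nothing (no advanced item has the dot before a non-terminal).

GOTO = { [C → ) .] }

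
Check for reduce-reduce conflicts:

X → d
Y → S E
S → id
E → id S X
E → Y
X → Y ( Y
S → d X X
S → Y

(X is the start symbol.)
Yes — I9: [S → Y .] vs [X → Y ( Y .]; I12: [E → Y .] vs [S → Y .]; I17: [E → Y .] vs [S → Y .]

Augment with X' → X and build the canonical LR(0) collection (I0 = CLOSURE({[X' → . X]}), then GOTO on every symbol after a dot until no new states appear). It has 18 states:
  I0: { [S → . Y], [S → . d X X], [S → . id], [X → . Y ( Y], [X → . d], [X' → . X], [Y → . S E] }  — shift
  I1: { [E → . Y], [E → . id S X], [S → . Y], [S → . d X X], [S → . id], [Y → . S E], [Y → S . E] }  — shift
  I2: { [X' → X .] }  — accept
  I3: { [S → Y .], [X → Y . ( Y] }  — shift, reduce
  I4: { [S → . Y], [S → . d X X], [S → . id], [S → d . X X], [X → . Y ( Y], [X → . d], [X → d .], [Y → . S E] }  — shift, reduce
  I5: { [S → id .] }  — reduce
  I6: { [S → . Y], [S → . d X X], [S → . id], [S → d X . X], [X → . Y ( Y], [X → . d], [Y → . S E] }  — shift
  I7: { [S → d X X .] }  — reduce
  I8: { [S → . Y], [S → . d X X], [S → . id], [X → Y ( . Y], [Y → . S E] }  — shift
  I9: { [S → Y .], [X → Y ( Y .] }  — 2 reduces
  I10: { [S → . Y], [S → . d X X], [S → . id], [S → d . X X], [X → . Y ( Y], [X → . d], [Y → . S E] }  — shift
  I11: { [Y → S E .] }  — reduce
  I12: { [E → Y .], [S → Y .] }  — 2 reduces
  I13: { [E → id . S X], [S → . Y], [S → . d X X], [S → . id], [S → id .], [Y → . S E] }  — shift, reduce
  I14: { [E → . Y], [E → . id S X], [E → id S . X], [S → . Y], [S → . d X X], [S → . id], [X → . Y ( Y], [X → . d], [Y → . S E], [Y → S . E] }  — shift
  I15: { [S → Y .] }  — reduce
  I16: { [E → id S X .] }  — reduce
  I17: { [E → Y .], [S → Y .], [X → Y . ( Y] }  — shift, 2 reduces

I9 contains complete items [S → Y .], [X → Y ( Y .] — reduce-reduce conflict.
I12 contains complete items [E → Y .], [S → Y .] — reduce-reduce conflict.
I17 contains complete items [E → Y .], [S → Y .] — reduce-reduce conflict.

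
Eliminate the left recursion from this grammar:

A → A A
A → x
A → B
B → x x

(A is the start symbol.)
A is directly left-recursive. The standard transformation for
  A → A α₁ | ... | A α_m | β₁ | ... | β_n
is
  A  → β₁ A' | ... | β_n A'
  A' → α₁ A' | ... | α_m A' | ε

A → x becomes A → x A'
A → B becomes A → B A'
A → A A becomes A' → A A'
Add A' → ε

Productions for other non-terminals are unchanged:
  B → x x

Resulting grammar:
A → x A'
A → B A'
A' → A A'
A' → ε
B → x x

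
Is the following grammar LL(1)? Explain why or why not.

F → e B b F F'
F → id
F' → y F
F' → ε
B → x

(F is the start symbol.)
A grammar is LL(1) if for each non-terminal N with multiple productions, the predict sets of those productions are pairwise disjoint, where PREDICT(N → α) = (FIRST(α) \ {ε}) ∪ (FOLLOW(N) if α ⇒* ε).

Relevant sets:
  FOLLOW(F') = { $, 'y' }

For F:
  PREDICT(F → e B b F F') = { 'e' }
  PREDICT(F → id) = { 'id' }
For F':
  PREDICT(F' → y F) = { 'y' }
  PREDICT(F' → ε) = { $, 'y' }
B has a single production, so nothing to check there.

Conflict found: Predict set conflict for F': { 'y' }
The grammar is NOT LL(1).

Answer: No. Predict set conflict for F': { 'y' }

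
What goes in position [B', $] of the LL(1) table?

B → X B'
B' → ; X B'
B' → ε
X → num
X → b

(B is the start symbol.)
B' → ε

To find M[B', $], we find productions for B' where $ is in the predict set (PREDICT(N → α) = (FIRST(α) \ {ε}) ∪ (FOLLOW(N) if α ⇒* ε)).

Relevant sets:
  FOLLOW(B') = { $ }

B' → ; X B': PREDICT = { ';' }
B' → ε: PREDICT = { $ }
  $ is in predict set, so this production goes in M[B', $]

M[B', $] = B' → ε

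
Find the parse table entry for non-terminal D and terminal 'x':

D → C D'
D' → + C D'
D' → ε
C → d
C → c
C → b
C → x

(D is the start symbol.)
To find M[D, 'x'], we find productions for D where 'x' is in the predict set (PREDICT(N → α) = (FIRST(α) \ {ε}) ∪ (FOLLOW(N) if α ⇒* ε)).

Relevant sets:
  FIRST(C) = { 'b', 'c', 'd', 'x' }

D → C D': PREDICT = { 'b', 'c', 'd', 'x' }
  'x' is in predict set, so this production goes in M[D, 'x']

M[D, 'x'] = D → C D'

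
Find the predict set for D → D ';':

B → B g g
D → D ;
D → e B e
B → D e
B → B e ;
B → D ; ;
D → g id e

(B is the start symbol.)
{ 'e', 'g' }

PREDICT(D → D ';') = (FIRST(RHS) \ {ε}) ∪ (FOLLOW(D) if ε ∈ FIRST(RHS), i.e. RHS ⇒* ε)
FIRST(D) = { 'e', 'g' }
FIRST(D ';') = { 'e', 'g' }
ε ∉ FIRST(D ';'), so FOLLOW(D) is not added.
PREDICT(D → D ';') = { 'e', 'g' }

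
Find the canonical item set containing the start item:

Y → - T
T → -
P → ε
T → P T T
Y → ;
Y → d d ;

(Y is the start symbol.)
First, augment the grammar with Y' → Y
I₀ = CLOSURE({ [Y' → . Y] }):
  [Y' → . Y] has the dot before Y: add [Y → . - T], [Y → . ;], [Y → . d d ;]
No further items can be added.

I₀ = { [Y → . - T], [Y → . ;], [Y → . d d ;], [Y' → . Y] }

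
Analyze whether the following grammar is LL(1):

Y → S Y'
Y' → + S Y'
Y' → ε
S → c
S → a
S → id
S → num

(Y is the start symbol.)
Yes, the grammar is LL(1).

Relevant sets:
  FOLLOW(Y') = { $ }

For Y':
  PREDICT(Y' → '+' S Y') = { '+' }
  PREDICT(Y' → ε) = { $ }
For S:
  PREDICT(S → c) = { 'c' }
  PREDICT(S → a) = { 'a' }
  PREDICT(S → id) = { 'id' }
  PREDICT(S → num) = { 'num' }
Y has a single production, so nothing to check there.

All predict sets are disjoint. The grammar IS LL(1).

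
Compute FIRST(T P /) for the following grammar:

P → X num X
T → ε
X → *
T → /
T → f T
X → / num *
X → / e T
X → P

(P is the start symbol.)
FIRST sets of the non-terminals involved (from the grammar, by fixed-point iteration):
  FIRST(T) = { '/', 'f', ε }
  FIRST(P) = { '*', '/' }

To compute FIRST(T P /), process the symbols left to right:
Symbol T is a non-terminal. Add FIRST(T) \ {ε} = { '/', 'f' }
T is nullable (ε ∈ FIRST(T)), continue to the next symbol.
Symbol P is a non-terminal. Add FIRST(P) \ {ε} = { '*', '/' }
P is not nullable (ε ∉ FIRST(P)), so stop here.
FIRST(T P /) = { '*', '/', 'f' }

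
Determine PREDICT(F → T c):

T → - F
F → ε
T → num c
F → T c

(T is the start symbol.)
PREDICT(F → T c) = (FIRST(RHS) \ {ε}) ∪ (FOLLOW(F) if ε ∈ FIRST(RHS), i.e. RHS ⇒* ε)
FIRST(T) = { '-', 'num' }
FIRST(T c) = { '-', 'num' }
ε ∉ FIRST(T c), so FOLLOW(F) is not added.
PREDICT(F → T c) = { '-', 'num' }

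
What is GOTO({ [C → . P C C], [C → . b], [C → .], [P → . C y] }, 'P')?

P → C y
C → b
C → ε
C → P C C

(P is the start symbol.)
GOTO(I, 'P') = CLOSURE({ [A → αX.β] : [A → α.Xβ] ∈ I, X = 'P' })

Items with dot before 'P', with the dot advanced:
  [C → . P C C] → [C → P . C C]
Closure of the advanced items:
  [C → P . C C] has the dot before C: add [C → . b], [C → .], [C → . P C C]
  [C → . P C C] has the dot before P: add [P → . C y]

GOTO = { [C → . P C C], [C → . b], [C → .], [C → P . C C], [P → . C y] }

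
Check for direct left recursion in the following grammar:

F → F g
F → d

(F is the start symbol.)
Direct left recursion occurs when N → N α for some non-terminal N (the right-hand side begins with the left-hand side itself).

F → F g: LEFT RECURSIVE (starts with F)
F → d: starts with d

The grammar has direct left recursion on: F.

Answer: Yes, F is left-recursive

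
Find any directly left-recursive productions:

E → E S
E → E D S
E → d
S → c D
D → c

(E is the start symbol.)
E → E S: LEFT RECURSIVE (starts with E)
E → E D S: LEFT RECURSIVE (starts with E)
E → d: starts with d
S → c D: starts with c
D → c: starts with c

The grammar has direct left recursion on: E.

Answer: Yes, E is left-recursive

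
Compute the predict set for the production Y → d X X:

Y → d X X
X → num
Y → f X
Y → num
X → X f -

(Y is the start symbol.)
PREDICT(Y → d X X) = (FIRST(RHS) \ {ε}) ∪ (FOLLOW(Y) if ε ∈ FIRST(RHS), i.e. RHS ⇒* ε)
FIRST(d X X) = { 'd' }
ε ∉ FIRST(d X X), so FOLLOW(Y) is not added.
PREDICT(Y → d X X) = { 'd' }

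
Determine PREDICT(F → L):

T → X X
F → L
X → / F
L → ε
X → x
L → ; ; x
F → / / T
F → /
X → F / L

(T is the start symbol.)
{ $, '/', ';', 'x' }

PREDICT(F → L) = (FIRST(RHS) \ {ε}) ∪ (FOLLOW(F) if ε ∈ FIRST(RHS), i.e. RHS ⇒* ε)
FIRST(L) = { ';', ε }
FIRST(L) = { ';', ε }
ε ∈ FIRST(L) (the right-hand side is nullable), so add FOLLOW(F) = { $, '/', ';', 'x' }
PREDICT(F → L) = { $, '/', ';', 'x' }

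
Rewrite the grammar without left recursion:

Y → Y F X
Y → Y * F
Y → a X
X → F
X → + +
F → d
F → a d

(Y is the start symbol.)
Y → a X Y'
Y' → F X Y'
Y' → * F Y'
Y' → ε
X → F
X → + +
F → d
F → a d

Y is directly left-recursive. The standard transformation for
  A → A α₁ | ... | A α_m | β₁ | ... | β_n
is
  A  → β₁ A' | ... | β_n A'
  A' → α₁ A' | ... | α_m A' | ε

Y → a X becomes Y → a X Y'
Y → Y F X becomes Y' → F X Y'
Y → Y * F becomes Y' → * F Y'
Add Y' → ε

Productions for other non-terminals are unchanged:
  X → F
  X → + +
  F → d
  F → a d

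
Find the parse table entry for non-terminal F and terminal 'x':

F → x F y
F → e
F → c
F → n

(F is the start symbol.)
To find M[F, 'x'], we find productions for F where 'x' is in the predict set (PREDICT(N → α) = (FIRST(α) \ {ε}) ∪ (FOLLOW(N) if α ⇒* ε)).

F → x F y: PREDICT = { 'x' }
  'x' is in predict set, so this production goes in M[F, 'x']
F → e: PREDICT = { 'e' }
F → c: PREDICT = { 'c' }
F → n: PREDICT = { 'n' }

M[F, 'x'] = F → x F y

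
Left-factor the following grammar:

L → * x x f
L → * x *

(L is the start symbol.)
L → * x L'
L' → x f
L' → *

Left-factoring transforms A → αβ₁ | αβ₂ into A → αA' and A' → β₁ | β₂
(α is the longest common prefix among the alternatives). Repeat until
no nonterminal has two alternatives with a common prefix.

Round 1: L has alternatives sharing prefix '* x'. Introduce L': L → * x L'
  Add: L' → x f
  Add: L' → *

No remaining common prefixes — done.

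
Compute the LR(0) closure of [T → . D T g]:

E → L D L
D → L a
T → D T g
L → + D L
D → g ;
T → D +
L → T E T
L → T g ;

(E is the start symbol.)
To compute CLOSURE, for each item [A → α.Bβ] where B is a non-terminal, add [B → .γ] for all productions B → γ; repeat for the newly added items until nothing changes.

Start with: [T → . D T g]
  [T → . D T g] has the dot before D: add [D → . L a], [D → . g ;]
  [D → . L a] has the dot before L: add [L → . + D L], [L → . T E T], [L → . T g ;]
  [L → . T E T] has the dot before T: add [T → . D +]
No further items can be added.

CLOSURE = { [D → . L a], [D → . g ;], [L → . + D L], [L → . T E T], [L → . T g ;], [T → . D +], [T → . D T g] }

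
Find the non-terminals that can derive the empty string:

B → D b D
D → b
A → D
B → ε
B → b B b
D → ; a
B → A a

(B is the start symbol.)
A non-terminal is nullable if it can derive ε (the empty string): either it has an ε-production, or it has a production whose right-hand side consists entirely of nullable non-terminals.

ε-productions: B → ε
So B is immediately nullable.
No further non-terminal can be added: every production for the remaining non-terminals contains a terminal or a non-nullable non-terminal.
Nullable = { 'B' }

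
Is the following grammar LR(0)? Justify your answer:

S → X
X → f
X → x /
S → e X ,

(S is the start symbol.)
Yes, the grammar is LR(0)

A grammar is LR(0) if no state in the canonical LR(0) collection has:
  - both a shift item (dot before a terminal) and a complete item (shift-reduce conflict), or
  - two or more complete items (reduce-reduce conflict; the accept item [S' → S .] counts as a complete item here).

Augment with S' → S and build the canonical LR(0) collection (I0 = CLOSURE({[S' → . S]}), then GOTO on every symbol after a dot until no new states appear). It has 9 states:
  I0: { [S → . X], [S → . e X ,], [S' → . S], [X → . f], [X → . x /] }  — shift
  I1: { [S' → S .] }  — accept
  I2: { [S → X .] }  — reduce
  I3: { [S → e . X ,], [X → . f], [X → . x /] }  — shift
  I4: { [X → f .] }  — reduce
  I5: { [X → x . /] }  — shift
  I6: { [X → x / .] }  — reduce
  I7: { [S → e X . ,] }  — shift
  I8: { [S → e X , .] }  — reduce

Every state is either a pure shift/goto state or contains exactly one complete item and nothing to shift — no conflicts. The grammar is LR(0).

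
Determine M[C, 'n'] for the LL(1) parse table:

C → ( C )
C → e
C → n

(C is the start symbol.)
To find M[C, 'n'], we find productions for C where 'n' is in the predict set (PREDICT(N → α) = (FIRST(α) \ {ε}) ∪ (FOLLOW(N) if α ⇒* ε)).

C → ( C ): PREDICT = { '(' }
C → e: PREDICT = { 'e' }
C → n: PREDICT = { 'n' }
  'n' is in predict set, so this production goes in M[C, 'n']

M[C, 'n'] = C → n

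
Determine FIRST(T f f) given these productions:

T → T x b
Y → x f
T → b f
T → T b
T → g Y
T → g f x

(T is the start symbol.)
FIRST sets of the non-terminals involved (from the grammar, by fixed-point iteration):
  FIRST(T) = { 'b', 'g' }

To compute FIRST(T f f), process the symbols left to right:
Symbol T is a non-terminal. Add FIRST(T) \ {ε} = { 'b', 'g' }
T is not nullable (ε ∉ FIRST(T)), so stop here.
FIRST(T f f) = { 'b', 'g' }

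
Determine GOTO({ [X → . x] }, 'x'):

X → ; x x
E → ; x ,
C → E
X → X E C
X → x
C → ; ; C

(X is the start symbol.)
{ [X → x .] }

GOTO(I, 'x') = CLOSURE({ [A → αX.β] : [A → α.Xβ] ∈ I, X = 'x' })

Items with dot before 'x', with the dot advanced:
  [X → . x] → [X → x .]
Closure adds nothing (no advanced item has the dot before a non-terminal).

GOTO = { [X → x .] }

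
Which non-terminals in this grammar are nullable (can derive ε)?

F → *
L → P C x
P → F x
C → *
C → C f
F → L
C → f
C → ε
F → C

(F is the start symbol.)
A non-terminal is nullable if it can derive ε (the empty string): either it has an ε-production, or it has a production whose right-hand side consists entirely of nullable non-terminals.

ε-productions: C → ε
So C is immediately nullable.
F → C: every symbol on the right is nullable, so F is nullable too.
No further non-terminal can be added: every production for the remaining non-terminals contains a terminal or a non-nullable non-terminal.
Nullable = { 'C', 'F' }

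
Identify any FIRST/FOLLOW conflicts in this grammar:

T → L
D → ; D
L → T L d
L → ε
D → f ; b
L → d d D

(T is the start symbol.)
Nullable non-terminals: L, T.
FIRST sets used below: FIRST(T) = { 'd', ε }, FIRST(L) = { 'd', ε }

L: nullable alternative(s) L → ε; FOLLOW(L) = { $, 'd' }
  L → T L d: FIRST \ {ε} = { 'd' } — overlaps FOLLOW(L) on { 'd' }: CONFLICT
  L → ε: FIRST \ {ε} = { } — this is the only nullable alternative, skip
  L → d d D: FIRST \ {ε} = { 'd' } — overlaps FOLLOW(L) on { 'd' }: CONFLICT
T has a nullable alternative but only one production, so nothing to check.

D has no nullable alternative, so no FIRST/FOLLOW check is needed there.

So the grammar has 2 FIRST/FOLLOW conflicts (marked CONFLICT above).

Answer: Yes. L → T L d with FOLLOW(L) on { 'd' }; L → d d D with FOLLOW(L) on { 'd' }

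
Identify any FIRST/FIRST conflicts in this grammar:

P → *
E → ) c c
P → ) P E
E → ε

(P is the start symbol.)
No FIRST/FIRST conflicts.

A FIRST/FIRST conflict occurs when two productions N → α and N → β for the same non-terminal have FIRST(α) ∩ FIRST(β) ≠ ∅ (with ε ∈ FIRST of a nullable right-hand side, so two nullable alternatives also conflict).

Productions for P:
  P → *: FIRST = { '*' }
  P → ) P E: FIRST = { ')' }
Productions for E:
  E → ) c c: FIRST = { ')' }
  E → ε: FIRST = { ε }

All alternatives of each non-terminal have pairwise disjoint FIRST sets.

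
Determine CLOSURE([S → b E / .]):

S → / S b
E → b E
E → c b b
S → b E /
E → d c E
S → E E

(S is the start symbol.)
Start with: [S → b E / .]
The dot is at the end, so nothing is added.

CLOSURE = { [S → b E / .] }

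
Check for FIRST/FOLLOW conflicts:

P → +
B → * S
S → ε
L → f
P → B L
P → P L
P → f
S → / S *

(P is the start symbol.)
No FIRST/FOLLOW conflicts.

Nullable non-terminals: S.

S: nullable alternative(s) S → ε; FOLLOW(S) = { '*', 'f' }
  S → ε: FIRST \ {ε} = { } — this is the only nullable alternative, skip
  S → / S *: FIRST \ {ε} = { '/' } — disjoint from FOLLOW(S)

B, L, P have no nullable alternative, so no FIRST/FOLLOW check is needed there.

No FIRST/FOLLOW conflicts found.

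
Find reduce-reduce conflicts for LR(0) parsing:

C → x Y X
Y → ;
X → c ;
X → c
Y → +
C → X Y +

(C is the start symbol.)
No reduce-reduce conflicts

Augment with C' → C and build the canonical LR(0) collection (I0 = CLOSURE({[C' → . C]}), then GOTO on every symbol after a dot until no new states appear). It has 12 states:
  I0: { [C → . X Y +], [C → . x Y X], [C' → . C], [X → . c ;], [X → . c] }  — shift
  I1: { [C' → C .] }  — accept
  I2: { [C → X . Y +], [Y → . +], [Y → . ;] }  — shift
  I3: { [X → c . ;], [X → c .] }  — shift, reduce
  I4: { [C → x . Y X], [Y → . +], [Y → . ;] }  — shift
  I5: { [Y → + .] }  — reduce
  I6: { [Y → ; .] }  — reduce
  I7: { [C → x Y . X], [X → . c ;], [X → . c] }  — shift
  I8: { [C → x Y X .] }  — reduce
  I9: { [X → c ; .] }  — reduce
  I10: { [C → X Y . +] }  — shift
  I11: { [C → X Y + .] }  — reduce

No state contains more than one complete item.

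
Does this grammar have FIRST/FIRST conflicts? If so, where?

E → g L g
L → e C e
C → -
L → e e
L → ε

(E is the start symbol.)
A FIRST/FIRST conflict occurs when two productions N → α and N → β for the same non-terminal have FIRST(α) ∩ FIRST(β) ≠ ∅ (with ε ∈ FIRST of a nullable right-hand side, so two nullable alternatives also conflict).

Productions for L:
  L → e C e: FIRST = { 'e' }
  L → e e: FIRST = { 'e' }
  L → ε: FIRST = { ε }
E, C have only one production, so no FIRST/FIRST conflict is possible there.

Conflict for L: L → e C e and L → e e
  Overlap: { 'e' }

Answer: Yes. L → e C e / L → e e on { 'e' }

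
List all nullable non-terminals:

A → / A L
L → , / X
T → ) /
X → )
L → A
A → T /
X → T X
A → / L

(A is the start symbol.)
A non-terminal is nullable if it can derive ε (the empty string): either it has an ε-production, or it has a production whose right-hand side consists entirely of nullable non-terminals.

There are no ε-productions, so no non-terminal can derive ε.
No non-terminals are nullable.

Answer: None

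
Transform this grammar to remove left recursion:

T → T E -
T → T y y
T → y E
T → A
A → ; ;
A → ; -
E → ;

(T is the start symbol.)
T is directly left-recursive. The standard transformation for
  A → A α₁ | ... | A α_m | β₁ | ... | β_n
is
  A  → β₁ A' | ... | β_n A'
  A' → α₁ A' | ... | α_m A' | ε

T → y E becomes T → y E T'
T → A becomes T → A T'
T → T E - becomes T' → E - T'
T → T y y becomes T' → y y T'
Add T' → ε

Productions for other non-terminals are unchanged:
  A → ; ;
  A → ; -
  E → ;

Resulting grammar:
T → y E T'
T → A T'
T' → E - T'
T' → y y T'
T' → ε
A → ; ;
A → ; -
E → ;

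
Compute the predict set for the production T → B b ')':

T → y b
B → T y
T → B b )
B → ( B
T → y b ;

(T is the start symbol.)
{ '(', 'y' }

PREDICT(T → B b ')') = (FIRST(RHS) \ {ε}) ∪ (FOLLOW(T) if ε ∈ FIRST(RHS), i.e. RHS ⇒* ε)
FIRST(B) = { '(', 'y' }
FIRST(B b ')') = { '(', 'y' }
ε ∉ FIRST(B b ')'), so FOLLOW(T) is not added.
PREDICT(T → B b ')') = { '(', 'y' }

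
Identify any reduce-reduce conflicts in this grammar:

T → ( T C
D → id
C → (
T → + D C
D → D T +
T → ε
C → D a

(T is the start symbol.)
A reduce-reduce conflict occurs when an LR(0) state has two complete items [A → α .] and [B → β .] — both call for a reduction, and with no lookahead the parser cannot choose between them.

Augment with T' → T and build the canonical LR(0) collection (I0 = CLOSURE({[T' → . T]}), then GOTO on every symbol after a dot until no new states appear). It has 15 states:
  I0: { [T → . ( T C], [T → . + D C], [T → .], [T' → . T] }  — shift, reduce
  I1: { [T → ( . T C], [T → . ( T C], [T → . + D C], [T → .] }  — shift, reduce
  I2: { [D → . D T +], [D → . id], [T → + . D C] }  — shift
  I3: { [T' → T .] }  — accept
  I4: { [C → . (], [C → . D a], [D → . D T +], [D → . id], [D → D . T +], [T → + D . C], [T → . ( T C], [T → . + D C], [T → .] }  — shift, reduce
  I5: { [D → id .] }  — reduce
  I6: { [C → ( .], [T → ( . T C], [T → . ( T C], [T → . + D C], [T → .] }  — shift, 2 reduces
  I7: { [T → + D C .] }  — reduce
  I8: { [C → D . a], [D → D . T +], [T → . ( T C], [T → . + D C], [T → .] }  — shift, reduce
  I9: { [D → D T . +] }  — shift
  I10: { [D → D T + .] }  — reduce
  I11: { [C → D a .] }  — reduce
  I12: { [C → . (], [C → . D a], [D → . D T +], [D → . id], [T → ( T . C] }  — shift
  I13: { [C → ( .] }  — reduce
  I14: { [T → ( T C .] }  — reduce

I6 contains complete items [C → ( .], [T → .] — reduce-reduce conflict.

Answer: Yes — I6: [C → ( .] vs [T → .]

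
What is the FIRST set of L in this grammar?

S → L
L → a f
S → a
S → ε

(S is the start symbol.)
To compute FIRST(L), examine every production with L on the left-hand side, reading each right-hand side left to right until a non-nullable symbol is reached.

From L → a f:
  - a is a terminal: add 'a' and stop

Collecting: FIRST(L) = { 'a' }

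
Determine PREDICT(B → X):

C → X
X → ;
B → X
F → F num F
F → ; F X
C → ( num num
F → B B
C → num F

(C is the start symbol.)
PREDICT(B → X) = (FIRST(RHS) \ {ε}) ∪ (FOLLOW(B) if ε ∈ FIRST(RHS), i.e. RHS ⇒* ε)
FIRST(X) = { ';' }
FIRST(X) = { ';' }
ε ∉ FIRST(X), so FOLLOW(B) is not added.
PREDICT(B → X) = { ';' }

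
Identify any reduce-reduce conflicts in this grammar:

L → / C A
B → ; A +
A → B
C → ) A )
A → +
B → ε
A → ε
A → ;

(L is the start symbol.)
A reduce-reduce conflict occurs when an LR(0) state has two complete items [A → α .] and [B → β .] — both call for a reduction, and with no lookahead the parser cannot choose between them.

Augment with L' → L and build the canonical LR(0) collection (I0 = CLOSURE({[L' → . L]}), then GOTO on every symbol after a dot until no new states appear). It has 13 states:
  I0: { [L → . / C A], [L' → . L] }  — shift
  I1: { [C → . ) A )], [L → / . C A] }  — shift
  I2: { [L' → L .] }  — accept
  I3: { [A → . +], [A → . ;], [A → . B], [A → .], [B → . ; A +], [B → .], [C → ) . A )] }  — shift, 2 reduces
  I4: { [A → . +], [A → . ;], [A → . B], [A → .], [B → . ; A +], [B → .], [L → / C . A] }  — shift, 2 reduces
  I5: { [A → + .] }  — reduce
  I6: { [A → . +], [A → . ;], [A → . B], [A → .], [A → ; .], [B → . ; A +], [B → .], [B → ; . A +] }  — shift, 3 reduces
  I7: { [L → / C A .] }  — reduce
  I8: { [A → B .] }  — reduce
  I9: { [B → ; A . +] }  — shift
  I10: { [B → ; A + .] }  — reduce
  I11: { [C → ) A . )] }  — shift
  I12: { [C → ) A ) .] }  — reduce

I3 contains complete items [A → .], [B → .] — reduce-reduce conflict.
I4 contains complete items [A → .], [B → .] — reduce-reduce conflict.
I6 contains complete items [A → .], [A → ; .], [B → .] — reduce-reduce conflict.

Answer: Yes — I3: [A → .] vs [B → .]; I4: [A → .] vs [B → .]; I6: [A → .] vs [A → ; .]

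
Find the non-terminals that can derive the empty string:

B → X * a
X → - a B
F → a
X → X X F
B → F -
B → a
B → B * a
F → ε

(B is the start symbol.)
ε-productions: F → ε
So F is immediately nullable.
No further non-terminal can be added: every production for the remaining non-terminals contains a terminal or a non-nullable non-terminal.
Nullable = { 'F' }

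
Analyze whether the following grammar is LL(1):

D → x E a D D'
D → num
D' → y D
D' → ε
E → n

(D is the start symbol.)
A grammar is LL(1) if for each non-terminal N with multiple productions, the predict sets of those productions are pairwise disjoint, where PREDICT(N → α) = (FIRST(α) \ {ε}) ∪ (FOLLOW(N) if α ⇒* ε).

Relevant sets:
  FOLLOW(D') = { $, 'y' }

For D:
  PREDICT(D → x E a D D') = { 'x' }
  PREDICT(D → num) = { 'num' }
For D':
  PREDICT(D' → y D) = { 'y' }
  PREDICT(D' → ε) = { $, 'y' }
E has a single production, so nothing to check there.

Conflict found: Predict set conflict for D': { 'y' }
The grammar is NOT LL(1).

Answer: No. Predict set conflict for D': { 'y' }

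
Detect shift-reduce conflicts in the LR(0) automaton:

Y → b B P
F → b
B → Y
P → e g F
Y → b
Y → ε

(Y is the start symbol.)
Augment with Y' → Y and build the canonical LR(0) collection (I0 = CLOSURE({[Y' → . Y]}), then GOTO on every symbol after a dot until no new states appear). It has 10 states:
  I0: { [Y → . b B P], [Y → . b], [Y → .], [Y' → . Y] }  — shift, reduce
  I1: { [Y' → Y .] }  — accept
  I2: { [B → . Y], [Y → . b B P], [Y → . b], [Y → .], [Y → b . B P], [Y → b .] }  — shift, 2 reduces
  I3: { [P → . e g F], [Y → b B . P] }  — shift
  I4: { [B → Y .] }  — reduce
  I5: { [Y → b B P .] }  — reduce
  I6: { [P → e . g F] }  — shift
  I7: { [F → . b], [P → e g . F] }  — shift
  I8: { [P → e g F .] }  — reduce
  I9: { [F → b .] }  — reduce

I0 contains reduce item [Y → .] and shift items [Y → . b], [Y → . b B P] — shift-reduce conflict.
I2 contains reduce items [Y → .], [Y → b .] and shift items [Y → . b], [Y → . b B P] — shift-reduce conflict.

Answer: Yes — I0: [Y → .] vs [Y → . b]; I2: [Y → .] vs [Y → . b]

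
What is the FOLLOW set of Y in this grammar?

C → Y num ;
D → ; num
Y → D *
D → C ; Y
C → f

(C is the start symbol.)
{ '*', 'num' }

To compute FOLLOW(Y), find every occurrence of Y on a right-hand side N → α Y β: add FIRST(β) \ {ε}, and if β is empty or nullable also add FOLLOW(N). Iterate to a fixed point.

In C → Y num ;: Y is followed by num ';', add FIRST(num ';') \ {ε} = { 'num' }
In D → C ; Y: Y is at the end, add FOLLOW(D)

The FOLLOW sets referred to above (computed the same way, to a fixed point):
  FOLLOW(D) = { '*' }

Taking the union: FOLLOW(Y) = { '*', 'num' }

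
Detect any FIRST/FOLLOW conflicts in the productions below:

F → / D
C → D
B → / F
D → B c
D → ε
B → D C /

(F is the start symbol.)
Yes. D → B c with FOLLOW(D) on { '/' }

Nullable non-terminals: C, D.
FIRST sets used below: FIRST(B) = { '/' }
C has a nullable alternative but only one production, so nothing to check.

D: nullable alternative(s) D → ε; FOLLOW(D) = { $, '/', 'c' }
  D → B c: FIRST \ {ε} = { '/' } — overlaps FOLLOW(D) on { '/' }: CONFLICT
  D → ε: FIRST \ {ε} = { } — this is the only nullable alternative, skip

B, F have no nullable alternative, so no FIRST/FOLLOW check is needed there.

So the grammar has 1 FIRST/FOLLOW conflict (marked CONFLICT above).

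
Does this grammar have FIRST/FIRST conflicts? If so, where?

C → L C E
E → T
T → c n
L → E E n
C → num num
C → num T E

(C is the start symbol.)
A FIRST/FIRST conflict occurs when two productions N → α and N → β for the same non-terminal have FIRST(α) ∩ FIRST(β) ≠ ∅ (with ε ∈ FIRST of a nullable right-hand side, so two nullable alternatives also conflict).

FIRST sets of the non-terminals at (or reachable through a nullable prefix from) the front of some alternative:
  FIRST(L) = { 'c' }

Productions for C:
  C → L C E: FIRST = { 'c' }
  C → num num: FIRST = { 'num' }
  C → num T E: FIRST = { 'num' }
E, T, L have only one production, so no FIRST/FIRST conflict is possible there.

Conflict for C: C → num num and C → num T E
  Overlap: { 'num' }

Answer: Yes. C → num num / C → num T E on { 'num' }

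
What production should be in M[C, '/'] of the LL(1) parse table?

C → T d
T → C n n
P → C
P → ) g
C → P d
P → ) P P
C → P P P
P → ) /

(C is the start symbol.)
Empty (error entry)

To find M[C, '/'], we find productions for C where '/' is in the predict set (PREDICT(N → α) = (FIRST(α) \ {ε}) ∪ (FOLLOW(N) if α ⇒* ε)).

Relevant sets:
  FIRST(T) = { ')' }
  FIRST(P) = { ')' }

C → T d: PREDICT = { ')' }
C → P d: PREDICT = { ')' }
C → P P P: PREDICT = { ')' }

M[C, '/'] is empty (no production applies)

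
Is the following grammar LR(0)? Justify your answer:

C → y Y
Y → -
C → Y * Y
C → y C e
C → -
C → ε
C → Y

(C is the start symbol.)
Augment with C' → C and build the canonical LR(0) collection (I0 = CLOSURE({[C' → . C]}), then GOTO on every symbol after a dot until no new states appear). It has 11 states:
  I0: { [C → . -], [C → . Y * Y], [C → . Y], [C → . y C e], [C → . y Y], [C → .], [C' → . C], [Y → . -] }  — shift, reduce
  I1: { [C → - .], [Y → - .] }  — 2 reduces
  I2: { [C' → C .] }  — accept
  I3: { [C → Y . * Y], [C → Y .] }  — shift, reduce
  I4: { [C → . -], [C → . Y * Y], [C → . Y], [C → . y C e], [C → . y Y], [C → .], [C → y . C e], [C → y . Y], [Y → . -] }  — shift, reduce
  I5: { [C → y C . e] }  — shift
  I6: { [C → Y . * Y], [C → Y .], [C → y Y .] }  — shift, 2 reduces
  I7: { [C → Y * . Y], [Y → . -] }  — shift
  I8: { [Y → - .] }  — reduce
  I9: { [C → Y * Y .] }  — reduce
  I10: { [C → y C e .] }  — reduce

Conflict in state I0:
  Shift-reduce conflict between [C → .] and [C → . -]
So the grammar is NOT LR(0).

Answer: No. Shift-reduce conflict between [C → .] and [C → . -]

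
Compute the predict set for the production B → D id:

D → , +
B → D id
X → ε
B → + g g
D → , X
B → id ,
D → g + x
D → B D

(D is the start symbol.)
{ '+', ',', 'g', 'id' }

PREDICT(B → D id) = (FIRST(RHS) \ {ε}) ∪ (FOLLOW(B) if ε ∈ FIRST(RHS), i.e. RHS ⇒* ε)
FIRST(D) = { '+', ',', 'g', 'id' }
FIRST(D id) = { '+', ',', 'g', 'id' }
ε ∉ FIRST(D id), so FOLLOW(B) is not added.
PREDICT(B → D id) = { '+', ',', 'g', 'id' }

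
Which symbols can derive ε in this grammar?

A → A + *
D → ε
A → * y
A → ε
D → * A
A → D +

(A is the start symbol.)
{ 'A', 'D' }

A non-terminal is nullable if it can derive ε (the empty string): either it has an ε-production, or it has a production whose right-hand side consists entirely of nullable non-terminals.

ε-productions: D → ε, A → ε
So D, A are immediately nullable.
Every non-terminal is now nullable.
Nullable = { 'A', 'D' }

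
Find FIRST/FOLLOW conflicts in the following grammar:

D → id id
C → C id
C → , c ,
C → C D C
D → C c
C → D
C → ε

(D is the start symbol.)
Yes. C → C id with FOLLOW(C) on { ',', 'c', 'id' }; C → ',' c ',' with FOLLOW(C) on { ',' }; C → C D C with FOLLOW(C) on { ',', 'c', 'id' }; C → D with FOLLOW(C) on { ',', 'c', 'id' }

A FIRST/FOLLOW conflict occurs when a non-terminal N has a nullable alternative N → β (β ⇒* ε) and another alternative N → α with FIRST(α) ∩ FOLLOW(N) ≠ ∅: on such a lookahead the parser cannot decide between expanding α and letting N vanish via β.

Nullable non-terminals: C.
FIRST sets used below: FIRST(C) = { ',', 'c', 'id', ε }, FIRST(D) = { ',', 'c', 'id' }

C: nullable alternative(s) C → ε; FOLLOW(C) = { ',', 'c', 'id' }
  C → C id: FIRST \ {ε} = { ',', 'c', 'id' } — overlaps FOLLOW(C) on { ',', 'c', 'id' }: CONFLICT
  C → , c ,: FIRST \ {ε} = { ',' } — overlaps FOLLOW(C) on { ',' }: CONFLICT
  C → C D C: FIRST \ {ε} = { ',', 'c', 'id' } — overlaps FOLLOW(C) on { ',', 'c', 'id' }: CONFLICT
  C → D: FIRST \ {ε} = { ',', 'c', 'id' } — overlaps FOLLOW(C) on { ',', 'c', 'id' }: CONFLICT
  C → ε: FIRST \ {ε} = { } — this is the only nullable alternative, skip

D has no nullable alternative, so no FIRST/FOLLOW check is needed there.

So the grammar has 4 FIRST/FOLLOW conflicts (marked CONFLICT above).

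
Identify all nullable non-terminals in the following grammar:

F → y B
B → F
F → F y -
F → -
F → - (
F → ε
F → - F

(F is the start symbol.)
{ 'B', 'F' }

A non-terminal is nullable if it can derive ε (the empty string): either it has an ε-production, or it has a production whose right-hand side consists entirely of nullable non-terminals.

ε-productions: F → ε
So F is immediately nullable.
B → F: every symbol on the right is nullable, so B is nullable too.
Every non-terminal is now nullable.
Nullable = { 'B', 'F' }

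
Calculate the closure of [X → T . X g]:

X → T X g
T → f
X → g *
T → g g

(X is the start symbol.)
{ [T → . f], [T → . g g], [X → . T X g], [X → . g *], [X → T . X g] }

Start with: [X → T . X g]
  [X → T . X g] has the dot before X: add [X → . T X g], [X → . g *]
  [X → . T X g] has the dot before T: add [T → . f], [T → . g g]
No further items can be added.

CLOSURE = { [T → . f], [T → . g g], [X → . T X g], [X → . g *], [X → T . X g] }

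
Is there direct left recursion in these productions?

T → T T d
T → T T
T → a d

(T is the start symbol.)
Yes, T is left-recursive

T → T T d: LEFT RECURSIVE (starts with T)
T → T T: LEFT RECURSIVE (starts with T)
T → a d: starts with a

The grammar has direct left recursion on: T.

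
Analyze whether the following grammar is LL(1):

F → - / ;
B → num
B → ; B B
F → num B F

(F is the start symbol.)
Yes, the grammar is LL(1).

A grammar is LL(1) if for each non-terminal N with multiple productions, the predict sets of those productions are pairwise disjoint, where PREDICT(N → α) = (FIRST(α) \ {ε}) ∪ (FOLLOW(N) if α ⇒* ε).

For F:
  PREDICT(F → '-' '/' ';') = { '-' }
  PREDICT(F → num B F) = { 'num' }
For B:
  PREDICT(B → num) = { 'num' }
  PREDICT(B → ';' B B) = { ';' }

All predict sets are disjoint. The grammar IS LL(1).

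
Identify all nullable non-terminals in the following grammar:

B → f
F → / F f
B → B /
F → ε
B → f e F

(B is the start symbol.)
{ 'F' }

ε-productions: F → ε
So F is immediately nullable.
No further non-terminal can be added: every production for the remaining non-terminals contains a terminal or a non-nullable non-terminal.
Nullable = { 'F' }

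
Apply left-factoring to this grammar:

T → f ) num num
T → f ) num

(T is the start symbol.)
Left-factoring transforms A → αβ₁ | αβ₂ into A → αA' and A' → β₁ | β₂
(α is the longest common prefix among the alternatives). Repeat until
no nonterminal has two alternatives with a common prefix.

Round 1: T has alternatives sharing prefix 'f ) num'. Introduce T': T → f ) num T'
  Add: T' → num
  Add: T' → ε

No remaining common prefixes — done.

Resulting grammar:
T → f ) num T'
T' → num
T' → ε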